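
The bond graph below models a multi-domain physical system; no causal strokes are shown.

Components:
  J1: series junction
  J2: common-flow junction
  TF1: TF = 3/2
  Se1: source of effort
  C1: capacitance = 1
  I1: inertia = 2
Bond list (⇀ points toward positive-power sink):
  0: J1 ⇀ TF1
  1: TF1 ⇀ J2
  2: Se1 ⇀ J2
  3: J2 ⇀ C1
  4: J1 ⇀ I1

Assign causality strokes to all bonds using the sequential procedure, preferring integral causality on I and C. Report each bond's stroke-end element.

bond 0 →J1
bond 1 →TF1
bond 2 →J2
bond 3 →J2
bond 4 →I1

bond 2 |J2  (source Se1 imposes e)
bond 3 |J2  (C1 integral (e out))
bond 1 |TF1  (only one flow-in slot at J2)
bond 0 |J1  (TF TF1: opposite of bond 1)
bond 4 |I1  (J1: last free bond brings flow in)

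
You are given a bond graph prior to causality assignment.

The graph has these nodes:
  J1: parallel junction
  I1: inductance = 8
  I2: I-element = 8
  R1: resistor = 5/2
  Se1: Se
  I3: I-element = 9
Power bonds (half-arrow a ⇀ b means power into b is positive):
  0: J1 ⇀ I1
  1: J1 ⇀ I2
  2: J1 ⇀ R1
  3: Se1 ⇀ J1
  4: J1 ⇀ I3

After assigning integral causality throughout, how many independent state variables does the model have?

b3 →J1  (Se1 (Se) sets effort on bond)
b0 →I1  (0-jn J1 has e-setter on 3)
b1 →I2  (common-e at J1 fixed by 3)
b2 →R1  (0-jn J1 has e-setter on 3)
b4 →I3  (common-e at J1 fixed by 3)

3  (I1, I2, I3 all integral)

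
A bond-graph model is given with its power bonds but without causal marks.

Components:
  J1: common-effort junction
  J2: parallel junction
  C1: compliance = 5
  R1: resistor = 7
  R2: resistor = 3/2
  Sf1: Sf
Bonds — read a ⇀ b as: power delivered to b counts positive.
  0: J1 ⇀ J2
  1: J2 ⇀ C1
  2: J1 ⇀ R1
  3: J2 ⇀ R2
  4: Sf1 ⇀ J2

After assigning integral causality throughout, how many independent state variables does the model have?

1  (C1 all integral)

b4 |Sf1  (Sf1: flow source, stroke at near end)
b1 |J2  (C1 outputs effort q/C1)
b0 |J1  (J2: bond 1 brought effort, rest push out)
b3 |R2  (J2: bond 1 brought effort, rest push out)
b2 |R1  (0-jn J1 has e-setter on 0)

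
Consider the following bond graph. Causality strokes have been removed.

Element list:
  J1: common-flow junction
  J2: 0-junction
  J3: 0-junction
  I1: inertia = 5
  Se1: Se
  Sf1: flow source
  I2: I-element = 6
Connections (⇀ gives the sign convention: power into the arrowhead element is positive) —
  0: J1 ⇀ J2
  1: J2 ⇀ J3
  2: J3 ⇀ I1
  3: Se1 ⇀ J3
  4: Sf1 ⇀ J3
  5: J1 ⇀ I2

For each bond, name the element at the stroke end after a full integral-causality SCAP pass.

β0 |J1
β1 |J2
β2 |I1
β3 |J3
β4 |Sf1
β5 |I2

β3 stroke→J3  (Se1 (Se) sets effort on bond)
β4 stroke→Sf1  (source Sf1 imposes f)
β1 stroke→J2  (J3 effort already set via bond 3)
β2 stroke→I1  (J3: bond 3 brought effort, rest push out)
β0 stroke→J1  (J2 effort already set via bond 1)
β5 stroke→I2  (J1: last free bond brings flow in)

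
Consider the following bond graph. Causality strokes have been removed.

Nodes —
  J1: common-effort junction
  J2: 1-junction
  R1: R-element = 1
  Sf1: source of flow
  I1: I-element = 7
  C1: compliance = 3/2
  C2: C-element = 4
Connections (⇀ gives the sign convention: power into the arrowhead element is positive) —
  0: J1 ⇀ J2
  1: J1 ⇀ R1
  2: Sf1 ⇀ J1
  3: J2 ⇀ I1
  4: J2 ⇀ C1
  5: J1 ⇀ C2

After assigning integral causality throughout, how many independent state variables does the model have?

3  (C1, C2, I1 all integral)

bond 2 |Sf1  (Sf1: flow source, stroke at near end)
bond 3 |I1  (I1 outputs flow p/I1)
bond 0 |J2  (1-jn J2 has f-setter on 3)
bond 4 |J2  (J2 flow already set via bond 3)
bond 5 |J1  (C2 outputs effort q/C2)
bond 1 |R1  (common-e at J1 fixed by 5)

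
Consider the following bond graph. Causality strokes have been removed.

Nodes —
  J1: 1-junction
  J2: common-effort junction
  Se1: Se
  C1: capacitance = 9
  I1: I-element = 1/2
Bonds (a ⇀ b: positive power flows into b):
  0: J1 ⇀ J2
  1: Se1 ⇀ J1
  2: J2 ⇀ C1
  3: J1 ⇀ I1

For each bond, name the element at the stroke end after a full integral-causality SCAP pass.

β0 stroke→J1
β1 stroke→J1
β2 stroke→J2
β3 stroke→I1

b1 stroke→J1  (Se1: effort source, stroke at far end)
b2 stroke→J2  (prefer integral on C1)
b0 stroke→J1  (0-jn J2 has e-setter on 2)
b3 stroke→I1  (J1: last free bond brings flow in)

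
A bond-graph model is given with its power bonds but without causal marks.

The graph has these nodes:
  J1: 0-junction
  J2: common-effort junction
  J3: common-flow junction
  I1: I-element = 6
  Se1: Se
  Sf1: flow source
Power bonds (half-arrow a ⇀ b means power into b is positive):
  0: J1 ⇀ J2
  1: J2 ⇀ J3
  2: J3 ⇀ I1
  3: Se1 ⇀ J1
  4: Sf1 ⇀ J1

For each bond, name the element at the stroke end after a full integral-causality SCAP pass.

β3 →J1  (Se1 (Se) sets effort on bond)
β4 →Sf1  (Sf1: flow source, stroke at near end)
β0 →J2  (J1 effort already set via bond 3)
β1 →J3  (J2 effort already set via bond 0)
β2 →I1  (closing 1-jn rule on J3)

β0 |J2
β1 |J3
β2 |I1
β3 |J1
β4 |Sf1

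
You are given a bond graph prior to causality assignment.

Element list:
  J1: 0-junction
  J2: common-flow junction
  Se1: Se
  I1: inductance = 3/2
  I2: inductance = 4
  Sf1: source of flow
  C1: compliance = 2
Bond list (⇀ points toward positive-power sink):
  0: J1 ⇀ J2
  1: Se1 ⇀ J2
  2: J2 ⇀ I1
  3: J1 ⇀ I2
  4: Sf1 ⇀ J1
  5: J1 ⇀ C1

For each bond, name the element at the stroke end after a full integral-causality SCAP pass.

β0 →J2
β1 →J2
β2 →I1
β3 →I2
β4 →Sf1
β5 →J1

bond 1 |J2  (source Se1 imposes e)
bond 4 |Sf1  (source Sf1 imposes f)
bond 2 |I1  (I1 outputs flow p/I1)
bond 0 |J2  (1-jn J2 has f-setter on 2)
bond 3 |I2  (I2 integral (f out))
bond 5 |J1  (J1 needs exactly one e-in)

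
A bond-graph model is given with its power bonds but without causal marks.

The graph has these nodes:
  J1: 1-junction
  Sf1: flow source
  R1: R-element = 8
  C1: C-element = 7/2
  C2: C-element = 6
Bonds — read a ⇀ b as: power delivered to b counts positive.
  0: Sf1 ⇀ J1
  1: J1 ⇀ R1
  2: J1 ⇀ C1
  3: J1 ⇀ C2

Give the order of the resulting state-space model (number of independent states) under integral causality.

2  (C1, C2 all integral)

bond 0 →Sf1  (source Sf1 imposes f)
bond 1 →J1  (J1: bond 0 brought flow, rest push out)
bond 2 →J1  (common-f at J1 fixed by 0)
bond 3 →J1  (1-jn J1 has f-setter on 0)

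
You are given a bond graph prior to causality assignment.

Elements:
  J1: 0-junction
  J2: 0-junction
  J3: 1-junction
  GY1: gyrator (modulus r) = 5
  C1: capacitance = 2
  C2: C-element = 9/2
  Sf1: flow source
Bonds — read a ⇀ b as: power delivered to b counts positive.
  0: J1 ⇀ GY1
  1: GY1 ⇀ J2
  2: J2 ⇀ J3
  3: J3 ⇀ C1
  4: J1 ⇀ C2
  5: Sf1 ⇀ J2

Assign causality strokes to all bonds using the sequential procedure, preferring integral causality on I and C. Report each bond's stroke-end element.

β5 |Sf1  (Sf1: flow source, stroke at near end)
β3 |J3  (C1 outputs effort q/C1)
β2 |J2  (J3 needs exactly one f-in)
β1 |GY1  (0-jn J2 has e-setter on 2)
β0 |GY1  (GY GY1: same side as bond 1)
β4 |J1  (J1 needs exactly one e-in)

bond 0 stroke→GY1
bond 1 stroke→GY1
bond 2 stroke→J2
bond 3 stroke→J3
bond 4 stroke→J1
bond 5 stroke→Sf1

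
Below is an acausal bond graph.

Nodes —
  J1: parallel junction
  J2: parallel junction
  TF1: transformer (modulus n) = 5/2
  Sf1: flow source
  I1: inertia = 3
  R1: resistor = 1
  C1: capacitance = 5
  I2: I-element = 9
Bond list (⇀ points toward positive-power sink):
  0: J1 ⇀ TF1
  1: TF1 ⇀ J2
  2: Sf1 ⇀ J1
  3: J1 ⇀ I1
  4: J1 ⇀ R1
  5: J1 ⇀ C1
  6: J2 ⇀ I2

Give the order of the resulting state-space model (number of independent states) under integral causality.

#2 stroke at Sf1  (Sf1: flow source, stroke at near end)
#3 stroke at I1  (I1 outputs flow p/I1)
#5 stroke at J1  (C1 outputs effort q/C1)
#0 stroke at TF1  (J1 effort already set via bond 5)
#4 stroke at R1  (common-e at J1 fixed by 5)
#1 stroke at J2  (TF TF1: opposite of bond 0)
#6 stroke at I2  (J2 effort already set via bond 1)

3  (C1, I1, I2 all integral)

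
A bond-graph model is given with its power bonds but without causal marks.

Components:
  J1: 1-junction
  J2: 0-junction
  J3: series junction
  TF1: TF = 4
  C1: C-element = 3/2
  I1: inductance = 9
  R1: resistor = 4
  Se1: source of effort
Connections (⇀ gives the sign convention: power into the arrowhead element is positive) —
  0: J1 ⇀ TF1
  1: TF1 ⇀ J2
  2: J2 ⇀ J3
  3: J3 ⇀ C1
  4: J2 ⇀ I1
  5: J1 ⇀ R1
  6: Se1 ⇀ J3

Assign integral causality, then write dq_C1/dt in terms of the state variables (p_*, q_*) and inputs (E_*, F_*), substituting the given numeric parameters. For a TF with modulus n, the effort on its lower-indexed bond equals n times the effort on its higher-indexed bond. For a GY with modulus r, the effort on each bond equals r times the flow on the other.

dq_C1/dt = 4*E_Se1 - p_I1/9 - 8*q_C1/3

#6 →J3  (Se1 (Se) sets effort on bond)
#3 →J3  (prefer integral on C1)
#2 →J2  (J3: last free bond brings flow in)
#1 →TF1  (J2: bond 2 brought effort, rest push out)
#4 →I1  (J2: bond 2 brought effort, rest push out)
#0 →J1  (through TF1, causality passes straight; one stroke at TF1)
#5 →R1  (closing 1-jn rule on J1)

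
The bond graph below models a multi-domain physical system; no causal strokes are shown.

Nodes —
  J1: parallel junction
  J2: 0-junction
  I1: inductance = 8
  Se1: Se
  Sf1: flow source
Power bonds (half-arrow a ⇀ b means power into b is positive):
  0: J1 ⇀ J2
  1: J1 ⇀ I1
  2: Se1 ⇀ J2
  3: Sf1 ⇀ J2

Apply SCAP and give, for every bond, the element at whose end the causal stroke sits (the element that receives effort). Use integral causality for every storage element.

#2 |J2  (Se1 fixes effort; stroke away)
#3 |Sf1  (Sf1 (Sf) sets flow on bond)
#0 |J1  (J2: bond 2 brought effort, rest push out)
#1 |I1  (common-e at J1 fixed by 0)

β0 stroke→J1
β1 stroke→I1
β2 stroke→J2
β3 stroke→Sf1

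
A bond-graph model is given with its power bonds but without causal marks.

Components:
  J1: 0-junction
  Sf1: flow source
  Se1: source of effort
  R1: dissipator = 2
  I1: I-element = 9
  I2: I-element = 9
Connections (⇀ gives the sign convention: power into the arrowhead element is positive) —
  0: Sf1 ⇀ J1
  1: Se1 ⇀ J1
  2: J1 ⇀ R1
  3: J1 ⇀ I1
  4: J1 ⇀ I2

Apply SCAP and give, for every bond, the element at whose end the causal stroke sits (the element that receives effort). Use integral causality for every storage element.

#0 stroke→Sf1  (Sf1 (Sf) sets flow on bond)
#1 stroke→J1  (Se1 fixes effort; stroke away)
#2 stroke→R1  (J1 effort already set via bond 1)
#3 stroke→I1  (J1: bond 1 brought effort, rest push out)
#4 stroke→I2  (0-jn J1 has e-setter on 1)

β0 |Sf1
β1 |J1
β2 |R1
β3 |I1
β4 |I2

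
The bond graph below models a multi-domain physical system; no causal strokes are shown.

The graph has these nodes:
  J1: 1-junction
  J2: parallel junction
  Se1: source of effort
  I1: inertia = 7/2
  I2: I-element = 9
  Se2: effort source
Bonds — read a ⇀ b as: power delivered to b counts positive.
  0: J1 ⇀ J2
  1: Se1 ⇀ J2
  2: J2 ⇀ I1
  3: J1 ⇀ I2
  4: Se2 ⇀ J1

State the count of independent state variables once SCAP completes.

2  (I1, I2 all integral)

bond 1 →J2  (Se1 fixes effort; stroke away)
bond 4 →J1  (source Se2 imposes e)
bond 0 →J1  (common-e at J2 fixed by 1)
bond 2 →I1  (0-jn J2 has e-setter on 1)
bond 3 →I2  (only one flow-in slot at J1)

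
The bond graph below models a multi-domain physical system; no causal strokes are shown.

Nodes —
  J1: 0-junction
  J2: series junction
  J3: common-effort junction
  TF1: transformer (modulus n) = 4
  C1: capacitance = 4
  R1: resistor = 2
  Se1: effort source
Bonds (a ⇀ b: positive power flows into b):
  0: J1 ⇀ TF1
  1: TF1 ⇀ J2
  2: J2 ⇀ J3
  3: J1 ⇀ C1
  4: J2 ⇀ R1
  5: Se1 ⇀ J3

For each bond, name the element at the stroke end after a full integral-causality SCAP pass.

β5 |J3  (source Se1 imposes e)
β2 |J2  (J3 effort already set via bond 5)
β3 |J1  (prefer integral on C1)
β0 |TF1  (0-jn J1 has e-setter on 3)
β1 |J2  (TF1 one-in-one-out from 0)
β4 |R1  (J2 needs exactly one f-in)

b0 stroke at TF1
b1 stroke at J2
b2 stroke at J2
b3 stroke at J1
b4 stroke at R1
b5 stroke at J3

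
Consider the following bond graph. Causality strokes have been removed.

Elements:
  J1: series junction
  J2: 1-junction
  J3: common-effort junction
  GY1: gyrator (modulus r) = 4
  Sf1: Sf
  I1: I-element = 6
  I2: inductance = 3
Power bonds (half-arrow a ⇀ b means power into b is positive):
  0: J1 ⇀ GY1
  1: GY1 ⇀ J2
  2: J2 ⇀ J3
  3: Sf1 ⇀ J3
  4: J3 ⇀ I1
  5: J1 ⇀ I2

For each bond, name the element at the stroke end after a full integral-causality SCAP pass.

b3 stroke→Sf1  (Sf1 fixes flow; stroke at Sf1)
b4 stroke→I1  (prefer integral on I1)
b2 stroke→J3  (closing 0-jn rule on J3)
b1 stroke→J2  (J2 flow already set via bond 2)
b0 stroke→J1  (through GY1, causality inverts; strokes same side of GY1)
b5 stroke→I2  (closing 1-jn rule on J1)

b0 stroke→J1
b1 stroke→J2
b2 stroke→J3
b3 stroke→Sf1
b4 stroke→I1
b5 stroke→I2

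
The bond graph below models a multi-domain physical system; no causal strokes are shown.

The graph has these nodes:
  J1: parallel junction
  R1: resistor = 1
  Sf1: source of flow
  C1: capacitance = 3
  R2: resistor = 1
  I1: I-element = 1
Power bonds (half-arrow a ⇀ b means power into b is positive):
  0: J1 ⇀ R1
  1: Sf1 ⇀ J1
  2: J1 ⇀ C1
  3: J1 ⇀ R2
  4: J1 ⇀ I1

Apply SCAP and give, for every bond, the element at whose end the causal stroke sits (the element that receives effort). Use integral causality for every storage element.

bond 1 |Sf1  (Sf1 fixes flow; stroke at Sf1)
bond 2 |J1  (prefer integral on C1)
bond 0 |R1  (J1: bond 2 brought effort, rest push out)
bond 3 |R2  (J1 effort already set via bond 2)
bond 4 |I1  (J1 effort already set via bond 2)

b0 →R1
b1 →Sf1
b2 →J1
b3 →R2
b4 →I1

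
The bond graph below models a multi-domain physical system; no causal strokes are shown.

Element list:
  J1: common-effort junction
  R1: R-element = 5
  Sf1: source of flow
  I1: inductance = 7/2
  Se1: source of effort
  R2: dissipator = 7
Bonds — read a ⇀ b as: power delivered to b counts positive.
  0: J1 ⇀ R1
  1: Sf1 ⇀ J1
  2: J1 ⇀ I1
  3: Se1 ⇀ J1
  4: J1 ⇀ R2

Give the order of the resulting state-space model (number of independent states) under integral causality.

1  (I1 all integral)

β1 stroke→Sf1  (source Sf1 imposes f)
β3 stroke→J1  (Se1 (Se) sets effort on bond)
β0 stroke→R1  (J1: bond 3 brought effort, rest push out)
β2 stroke→I1  (J1: bond 3 brought effort, rest push out)
β4 stroke→R2  (J1: bond 3 brought effort, rest push out)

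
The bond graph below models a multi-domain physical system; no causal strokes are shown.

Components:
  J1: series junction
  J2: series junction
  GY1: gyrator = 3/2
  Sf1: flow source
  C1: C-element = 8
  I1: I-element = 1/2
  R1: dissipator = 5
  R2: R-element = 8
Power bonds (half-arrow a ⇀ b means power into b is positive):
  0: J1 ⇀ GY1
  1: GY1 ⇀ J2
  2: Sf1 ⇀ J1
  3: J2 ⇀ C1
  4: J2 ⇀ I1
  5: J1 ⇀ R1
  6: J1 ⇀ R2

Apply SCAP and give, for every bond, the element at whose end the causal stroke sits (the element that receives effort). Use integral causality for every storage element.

bond 0 →J1
bond 1 →J2
bond 2 →Sf1
bond 3 →J2
bond 4 →I1
bond 5 →J1
bond 6 →J1

β2 stroke at Sf1  (Sf1 (Sf) sets flow on bond)
β0 stroke at J1  (1-jn J1 has f-setter on 2)
β5 stroke at J1  (J1: bond 2 brought flow, rest push out)
β6 stroke at J1  (common-f at J1 fixed by 2)
β1 stroke at J2  (GY1: gyrator matches bond 0)
β3 stroke at J2  (prefer integral on C1)
β4 stroke at I1  (J2: last free bond brings flow in)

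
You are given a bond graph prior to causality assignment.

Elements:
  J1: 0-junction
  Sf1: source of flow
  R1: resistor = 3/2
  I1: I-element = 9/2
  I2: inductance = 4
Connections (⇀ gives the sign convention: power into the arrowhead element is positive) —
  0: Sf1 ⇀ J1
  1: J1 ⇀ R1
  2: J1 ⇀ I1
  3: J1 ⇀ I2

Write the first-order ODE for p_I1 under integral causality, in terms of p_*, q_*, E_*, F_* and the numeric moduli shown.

dp_I1/dt = 3*F_Sf1/2 - p_I1/3 - 3*p_I2/8

b0 stroke at Sf1  (Sf1 fixes flow; stroke at Sf1)
b2 stroke at I1  (prefer integral on I1)
b3 stroke at I2  (I2: I, integral causality)
b1 stroke at J1  (closing 0-jn rule on J1)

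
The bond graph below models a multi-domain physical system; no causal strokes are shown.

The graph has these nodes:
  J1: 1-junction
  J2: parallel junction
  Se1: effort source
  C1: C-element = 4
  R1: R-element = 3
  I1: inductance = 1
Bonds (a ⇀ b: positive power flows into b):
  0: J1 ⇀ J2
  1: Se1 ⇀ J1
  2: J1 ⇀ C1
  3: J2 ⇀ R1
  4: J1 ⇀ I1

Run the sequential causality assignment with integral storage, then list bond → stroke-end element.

#1 →J1  (source Se1 imposes e)
#2 →J1  (C1: C, integral causality)
#4 →I1  (I1 outputs flow p/I1)
#0 →J1  (J1: bond 4 brought flow, rest push out)
#3 →J2  (J2 needs exactly one e-in)

β0 stroke→J1
β1 stroke→J1
β2 stroke→J1
β3 stroke→J2
β4 stroke→I1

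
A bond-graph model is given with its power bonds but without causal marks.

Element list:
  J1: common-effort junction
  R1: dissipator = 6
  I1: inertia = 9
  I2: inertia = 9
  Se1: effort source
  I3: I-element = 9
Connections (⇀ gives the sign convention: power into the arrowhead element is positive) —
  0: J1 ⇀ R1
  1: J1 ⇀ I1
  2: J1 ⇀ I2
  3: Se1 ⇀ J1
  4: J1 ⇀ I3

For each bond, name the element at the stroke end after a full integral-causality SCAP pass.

b0 stroke at R1
b1 stroke at I1
b2 stroke at I2
b3 stroke at J1
b4 stroke at I3

β3 stroke→J1  (source Se1 imposes e)
β0 stroke→R1  (J1: bond 3 brought effort, rest push out)
β1 stroke→I1  (J1: bond 3 brought effort, rest push out)
β2 stroke→I2  (0-jn J1 has e-setter on 3)
β4 stroke→I3  (J1 effort already set via bond 3)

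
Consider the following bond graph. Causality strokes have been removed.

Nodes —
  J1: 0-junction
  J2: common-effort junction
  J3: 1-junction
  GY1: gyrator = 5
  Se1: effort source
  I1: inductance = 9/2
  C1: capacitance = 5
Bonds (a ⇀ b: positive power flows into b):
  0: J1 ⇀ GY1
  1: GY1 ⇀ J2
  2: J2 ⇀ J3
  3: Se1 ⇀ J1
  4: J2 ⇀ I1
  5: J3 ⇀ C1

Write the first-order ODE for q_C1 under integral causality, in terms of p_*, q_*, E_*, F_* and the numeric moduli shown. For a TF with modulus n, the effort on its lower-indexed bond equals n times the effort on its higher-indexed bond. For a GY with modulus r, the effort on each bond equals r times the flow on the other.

dq_C1/dt = E_Se1/5 - 2*p_I1/9

b3 stroke→J1  (Se1 (Se) sets effort on bond)
b0 stroke→GY1  (common-e at J1 fixed by 3)
b1 stroke→GY1  (GY1 both-in/both-out from 0)
b4 stroke→I1  (I1: I, integral causality)
b2 stroke→J2  (only one effort-in slot at J2)
b5 stroke→J3  (common-f at J3 fixed by 2)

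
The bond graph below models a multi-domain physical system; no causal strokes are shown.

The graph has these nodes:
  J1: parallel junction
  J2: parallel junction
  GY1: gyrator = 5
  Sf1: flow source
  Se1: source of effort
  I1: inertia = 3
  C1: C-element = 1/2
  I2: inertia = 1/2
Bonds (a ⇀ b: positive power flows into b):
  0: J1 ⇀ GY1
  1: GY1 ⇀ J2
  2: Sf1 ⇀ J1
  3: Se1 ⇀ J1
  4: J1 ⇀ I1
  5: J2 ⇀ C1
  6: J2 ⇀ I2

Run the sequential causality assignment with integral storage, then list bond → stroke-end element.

#0 stroke at GY1
#1 stroke at GY1
#2 stroke at Sf1
#3 stroke at J1
#4 stroke at I1
#5 stroke at J2
#6 stroke at I2

#2 →Sf1  (Sf1 (Sf) sets flow on bond)
#3 →J1  (Se1 (Se) sets effort on bond)
#0 →GY1  (J1: bond 3 brought effort, rest push out)
#4 →I1  (J1 effort already set via bond 3)
#1 →GY1  (GY1 both-in/both-out from 0)
#5 →J2  (prefer integral on C1)
#6 →I2  (0-jn J2 has e-setter on 5)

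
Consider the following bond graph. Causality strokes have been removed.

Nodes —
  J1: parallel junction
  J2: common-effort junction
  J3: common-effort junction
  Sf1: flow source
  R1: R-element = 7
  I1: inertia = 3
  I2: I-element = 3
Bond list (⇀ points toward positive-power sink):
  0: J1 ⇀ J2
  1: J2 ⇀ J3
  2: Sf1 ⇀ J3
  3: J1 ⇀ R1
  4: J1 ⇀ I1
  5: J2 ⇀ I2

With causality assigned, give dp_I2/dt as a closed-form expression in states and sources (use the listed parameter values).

β2 →Sf1  (Sf1 fixes flow; stroke at Sf1)
β1 →J3  (J3: last free bond brings effort in)
β4 →I1  (I1 integral (f out))
β5 →I2  (I2 integral (f out))
β0 →J2  (closing 0-jn rule on J2)
β3 →J1  (J1 needs exactly one e-in)

dp_I2/dt = 7*F_Sf1 - 7*p_I1/3 - 7*p_I2/3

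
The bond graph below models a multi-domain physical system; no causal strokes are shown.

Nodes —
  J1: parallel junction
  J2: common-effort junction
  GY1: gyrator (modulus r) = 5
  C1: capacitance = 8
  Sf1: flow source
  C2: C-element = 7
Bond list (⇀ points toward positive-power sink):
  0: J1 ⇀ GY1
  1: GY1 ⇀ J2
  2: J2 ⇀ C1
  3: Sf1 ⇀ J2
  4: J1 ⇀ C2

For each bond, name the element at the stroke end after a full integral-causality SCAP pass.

β0 |GY1
β1 |GY1
β2 |J2
β3 |Sf1
β4 |J1

bond 3 |Sf1  (Sf1 fixes flow; stroke at Sf1)
bond 2 |J2  (prefer integral on C1)
bond 1 |GY1  (0-jn J2 has e-setter on 2)
bond 0 |GY1  (GY1: gyrator matches bond 1)
bond 4 |J1  (J1 needs exactly one e-in)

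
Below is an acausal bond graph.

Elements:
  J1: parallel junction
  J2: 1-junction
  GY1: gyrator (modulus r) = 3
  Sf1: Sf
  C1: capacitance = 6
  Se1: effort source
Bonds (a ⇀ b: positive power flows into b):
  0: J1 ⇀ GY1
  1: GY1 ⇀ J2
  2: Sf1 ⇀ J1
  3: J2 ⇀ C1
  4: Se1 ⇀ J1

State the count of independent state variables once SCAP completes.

β2 |Sf1  (source Sf1 imposes f)
β4 |J1  (Se1 (Se) sets effort on bond)
β0 |GY1  (common-e at J1 fixed by 4)
β1 |GY1  (through GY1, causality inverts; strokes same side of GY1)
β3 |J2  (J2 flow already set via bond 1)

1  (C1 all integral)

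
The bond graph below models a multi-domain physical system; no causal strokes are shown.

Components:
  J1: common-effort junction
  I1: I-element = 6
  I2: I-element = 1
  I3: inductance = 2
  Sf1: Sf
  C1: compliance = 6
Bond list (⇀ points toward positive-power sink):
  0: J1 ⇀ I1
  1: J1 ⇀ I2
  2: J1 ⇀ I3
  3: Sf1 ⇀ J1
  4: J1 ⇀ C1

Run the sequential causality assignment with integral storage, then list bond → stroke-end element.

#3 |Sf1  (source Sf1 imposes f)
#0 |I1  (I1 integral (f out))
#1 |I2  (I2 outputs flow p/I2)
#2 |I3  (I3 integral (f out))
#4 |J1  (J1 needs exactly one e-in)

bond 0 stroke at I1
bond 1 stroke at I2
bond 2 stroke at I3
bond 3 stroke at Sf1
bond 4 stroke at J1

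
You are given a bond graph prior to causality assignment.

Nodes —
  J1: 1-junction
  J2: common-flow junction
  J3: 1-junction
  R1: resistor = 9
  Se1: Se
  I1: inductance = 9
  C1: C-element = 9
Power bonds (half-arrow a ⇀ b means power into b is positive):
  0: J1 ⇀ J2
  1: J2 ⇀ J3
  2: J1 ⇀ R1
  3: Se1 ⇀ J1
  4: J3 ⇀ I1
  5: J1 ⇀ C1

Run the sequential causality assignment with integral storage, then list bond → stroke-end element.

#3 |J1  (Se1: effort source, stroke at far end)
#4 |I1  (I1 integral (f out))
#1 |J3  (common-f at J3 fixed by 4)
#0 |J2  (common-f at J2 fixed by 1)
#2 |J1  (J1: bond 0 brought flow, rest push out)
#5 |J1  (J1 flow already set via bond 0)

bond 0 |J2
bond 1 |J3
bond 2 |J1
bond 3 |J1
bond 4 |I1
bond 5 |J1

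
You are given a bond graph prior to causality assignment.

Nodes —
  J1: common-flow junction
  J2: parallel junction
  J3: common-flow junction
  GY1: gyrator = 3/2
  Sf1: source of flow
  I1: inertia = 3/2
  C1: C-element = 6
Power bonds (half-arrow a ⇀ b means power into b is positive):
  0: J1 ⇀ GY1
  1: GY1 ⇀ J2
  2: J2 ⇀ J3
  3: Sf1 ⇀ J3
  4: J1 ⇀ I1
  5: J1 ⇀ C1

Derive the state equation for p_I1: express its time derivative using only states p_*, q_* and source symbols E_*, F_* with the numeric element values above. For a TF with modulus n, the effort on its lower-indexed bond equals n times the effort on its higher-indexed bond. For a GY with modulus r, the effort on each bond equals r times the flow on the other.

β3 →Sf1  (Sf1 (Sf) sets flow on bond)
β2 →J3  (1-jn J3 has f-setter on 3)
β1 →J2  (J2: last free bond brings effort in)
β0 →J1  (GY GY1: same side as bond 1)
β4 →I1  (prefer integral on I1)
β5 →J1  (J1: bond 4 brought flow, rest push out)

dp_I1/dt = -3*F_Sf1/2 - q_C1/6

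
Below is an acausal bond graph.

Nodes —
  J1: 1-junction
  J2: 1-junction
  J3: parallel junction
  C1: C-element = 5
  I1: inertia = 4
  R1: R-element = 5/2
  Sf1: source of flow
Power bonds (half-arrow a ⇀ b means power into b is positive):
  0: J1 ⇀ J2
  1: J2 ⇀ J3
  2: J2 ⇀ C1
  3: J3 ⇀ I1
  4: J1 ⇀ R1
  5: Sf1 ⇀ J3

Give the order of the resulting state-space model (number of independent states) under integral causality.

2  (C1, I1 all integral)

β5 |Sf1  (Sf1: flow source, stroke at near end)
β2 |J2  (C1 outputs effort q/C1)
β3 |I1  (I1: I, integral causality)
β1 |J3  (only one effort-in slot at J3)
β0 |J2  (common-f at J2 fixed by 1)
β4 |J1  (J1 flow already set via bond 0)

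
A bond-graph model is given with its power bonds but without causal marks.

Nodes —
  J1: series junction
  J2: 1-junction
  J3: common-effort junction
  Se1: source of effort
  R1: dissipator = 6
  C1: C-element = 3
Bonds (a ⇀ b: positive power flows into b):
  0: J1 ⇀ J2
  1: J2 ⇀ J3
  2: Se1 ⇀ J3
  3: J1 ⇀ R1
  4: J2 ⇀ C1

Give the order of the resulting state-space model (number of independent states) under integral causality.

1  (C1 all integral)

β2 →J3  (source Se1 imposes e)
β1 →J2  (0-jn J3 has e-setter on 2)
β4 →J2  (C1 outputs effort q/C1)
β0 →J1  (only one flow-in slot at J2)
β3 →R1  (J1: last free bond brings flow in)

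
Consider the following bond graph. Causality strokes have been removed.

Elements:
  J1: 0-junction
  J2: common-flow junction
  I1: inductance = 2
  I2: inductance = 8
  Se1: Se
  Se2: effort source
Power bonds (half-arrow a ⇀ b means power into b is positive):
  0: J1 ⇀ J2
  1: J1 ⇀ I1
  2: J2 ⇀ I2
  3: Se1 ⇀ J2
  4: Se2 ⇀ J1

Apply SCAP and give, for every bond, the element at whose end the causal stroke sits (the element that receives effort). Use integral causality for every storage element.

b0 stroke→J2
b1 stroke→I1
b2 stroke→I2
b3 stroke→J2
b4 stroke→J1

b3 stroke→J2  (Se1: effort source, stroke at far end)
b4 stroke→J1  (source Se2 imposes e)
b0 stroke→J2  (common-e at J1 fixed by 4)
b1 stroke→I1  (common-e at J1 fixed by 4)
b2 stroke→I2  (J2 needs exactly one f-in)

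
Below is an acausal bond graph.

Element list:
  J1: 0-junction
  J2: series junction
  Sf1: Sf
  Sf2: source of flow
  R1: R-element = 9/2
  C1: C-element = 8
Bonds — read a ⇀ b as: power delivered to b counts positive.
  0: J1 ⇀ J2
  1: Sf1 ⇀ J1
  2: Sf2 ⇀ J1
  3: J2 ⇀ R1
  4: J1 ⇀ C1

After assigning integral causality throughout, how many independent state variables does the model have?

1  (C1 all integral)

b1 stroke→Sf1  (source Sf1 imposes f)
b2 stroke→Sf2  (Sf2 fixes flow; stroke at Sf2)
b4 stroke→J1  (C1 integral (e out))
b0 stroke→J2  (J1: bond 4 brought effort, rest push out)
b3 stroke→R1  (closing 1-jn rule on J2)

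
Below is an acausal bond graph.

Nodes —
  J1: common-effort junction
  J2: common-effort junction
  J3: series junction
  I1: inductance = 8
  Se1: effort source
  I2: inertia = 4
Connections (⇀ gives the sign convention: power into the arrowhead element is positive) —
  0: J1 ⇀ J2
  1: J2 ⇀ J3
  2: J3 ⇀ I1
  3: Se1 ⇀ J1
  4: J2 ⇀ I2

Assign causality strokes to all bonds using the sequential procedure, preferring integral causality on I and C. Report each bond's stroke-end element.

bond 3 →J1  (Se1 (Se) sets effort on bond)
bond 0 →J2  (common-e at J1 fixed by 3)
bond 1 →J3  (J2 effort already set via bond 0)
bond 4 →I2  (J2: bond 0 brought effort, rest push out)
bond 2 →I1  (only one flow-in slot at J3)

bond 0 stroke at J2
bond 1 stroke at J3
bond 2 stroke at I1
bond 3 stroke at J1
bond 4 stroke at I2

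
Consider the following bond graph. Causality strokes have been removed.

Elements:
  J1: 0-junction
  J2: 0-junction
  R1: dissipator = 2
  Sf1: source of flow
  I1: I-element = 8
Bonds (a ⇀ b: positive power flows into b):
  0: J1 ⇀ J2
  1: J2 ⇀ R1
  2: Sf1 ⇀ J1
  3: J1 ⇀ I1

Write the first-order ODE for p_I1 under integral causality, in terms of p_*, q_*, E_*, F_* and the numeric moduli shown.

β2 |Sf1  (Sf1 fixes flow; stroke at Sf1)
β3 |I1  (I1 outputs flow p/I1)
β0 |J1  (J1 needs exactly one e-in)
β1 |J2  (J2: last free bond brings effort in)

dp_I1/dt = 2*F_Sf1 - p_I1/4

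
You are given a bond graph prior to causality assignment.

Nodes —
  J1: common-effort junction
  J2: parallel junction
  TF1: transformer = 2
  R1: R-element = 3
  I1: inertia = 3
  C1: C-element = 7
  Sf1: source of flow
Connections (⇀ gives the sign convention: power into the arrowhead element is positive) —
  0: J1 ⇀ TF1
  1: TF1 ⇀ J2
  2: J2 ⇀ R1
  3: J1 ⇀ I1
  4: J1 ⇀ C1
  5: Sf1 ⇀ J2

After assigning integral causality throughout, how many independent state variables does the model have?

2  (C1, I1 all integral)

#5 →Sf1  (Sf1: flow source, stroke at near end)
#3 →I1  (I1 integral (f out))
#4 →J1  (prefer integral on C1)
#0 →TF1  (J1 effort already set via bond 4)
#1 →J2  (through TF1, causality passes straight; one stroke at TF1)
#2 →R1  (common-e at J2 fixed by 1)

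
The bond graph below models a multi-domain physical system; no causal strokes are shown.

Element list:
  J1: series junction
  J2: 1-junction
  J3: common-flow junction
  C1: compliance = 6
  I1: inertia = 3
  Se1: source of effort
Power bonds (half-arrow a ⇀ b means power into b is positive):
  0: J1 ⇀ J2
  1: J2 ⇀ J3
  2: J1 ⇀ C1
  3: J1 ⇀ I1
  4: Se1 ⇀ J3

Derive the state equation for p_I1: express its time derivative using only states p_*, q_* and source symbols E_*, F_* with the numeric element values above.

β4 →J3  (source Se1 imposes e)
β1 →J2  (closing 1-jn rule on J3)
β0 →J1  (closing 1-jn rule on J2)
β2 →J1  (C1: C, integral causality)
β3 →I1  (closing 1-jn rule on J1)

dp_I1/dt = E_Se1 - q_C1/6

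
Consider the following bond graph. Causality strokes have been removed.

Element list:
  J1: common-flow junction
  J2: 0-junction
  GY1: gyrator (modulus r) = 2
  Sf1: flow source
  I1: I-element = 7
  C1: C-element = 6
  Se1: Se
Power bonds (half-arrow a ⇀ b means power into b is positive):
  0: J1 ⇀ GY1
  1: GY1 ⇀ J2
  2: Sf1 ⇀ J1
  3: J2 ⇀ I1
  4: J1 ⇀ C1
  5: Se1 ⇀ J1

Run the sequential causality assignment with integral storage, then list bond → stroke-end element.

b2 stroke at Sf1  (source Sf1 imposes f)
b5 stroke at J1  (Se1: effort source, stroke at far end)
b0 stroke at J1  (J1 flow already set via bond 2)
b4 stroke at J1  (J1 flow already set via bond 2)
b1 stroke at J2  (GY1 both-in/both-out from 0)
b3 stroke at I1  (0-jn J2 has e-setter on 1)

β0 stroke→J1
β1 stroke→J2
β2 stroke→Sf1
β3 stroke→I1
β4 stroke→J1
β5 stroke→J1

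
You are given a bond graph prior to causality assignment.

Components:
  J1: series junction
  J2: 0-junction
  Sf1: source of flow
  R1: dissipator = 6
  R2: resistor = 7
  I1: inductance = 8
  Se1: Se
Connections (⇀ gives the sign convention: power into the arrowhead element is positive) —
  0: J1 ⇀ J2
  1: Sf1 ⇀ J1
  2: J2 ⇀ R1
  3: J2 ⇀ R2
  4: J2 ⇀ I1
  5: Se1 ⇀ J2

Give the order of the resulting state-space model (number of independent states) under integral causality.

b1 stroke at Sf1  (Sf1 fixes flow; stroke at Sf1)
b5 stroke at J2  (Se1: effort source, stroke at far end)
b0 stroke at J1  (J1 flow already set via bond 1)
b2 stroke at R1  (J2: bond 5 brought effort, rest push out)
b3 stroke at R2  (common-e at J2 fixed by 5)
b4 stroke at I1  (J2: bond 5 brought effort, rest push out)

1  (I1 all integral)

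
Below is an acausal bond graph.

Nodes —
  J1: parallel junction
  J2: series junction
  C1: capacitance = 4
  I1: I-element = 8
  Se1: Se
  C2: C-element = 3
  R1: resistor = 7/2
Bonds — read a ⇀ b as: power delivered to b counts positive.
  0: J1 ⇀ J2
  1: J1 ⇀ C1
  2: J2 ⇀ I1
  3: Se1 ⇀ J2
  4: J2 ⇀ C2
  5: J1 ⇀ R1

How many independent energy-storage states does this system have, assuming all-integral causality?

β3 |J2  (Se1: effort source, stroke at far end)
β1 |J1  (prefer integral on C1)
β0 |J2  (common-e at J1 fixed by 1)
β5 |R1  (common-e at J1 fixed by 1)
β2 |I1  (I1 outputs flow p/I1)
β4 |J2  (1-jn J2 has f-setter on 2)

3  (C1, C2, I1 all integral)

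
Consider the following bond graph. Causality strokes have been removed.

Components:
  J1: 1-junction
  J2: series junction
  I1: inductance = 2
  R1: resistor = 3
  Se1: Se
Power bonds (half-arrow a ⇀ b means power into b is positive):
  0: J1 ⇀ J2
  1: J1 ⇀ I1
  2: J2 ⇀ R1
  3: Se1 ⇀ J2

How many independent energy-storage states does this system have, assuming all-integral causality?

1  (I1 all integral)

b3 →J2  (Se1 fixes effort; stroke away)
b1 →I1  (prefer integral on I1)
b0 →J1  (1-jn J1 has f-setter on 1)
b2 →J2  (common-f at J2 fixed by 0)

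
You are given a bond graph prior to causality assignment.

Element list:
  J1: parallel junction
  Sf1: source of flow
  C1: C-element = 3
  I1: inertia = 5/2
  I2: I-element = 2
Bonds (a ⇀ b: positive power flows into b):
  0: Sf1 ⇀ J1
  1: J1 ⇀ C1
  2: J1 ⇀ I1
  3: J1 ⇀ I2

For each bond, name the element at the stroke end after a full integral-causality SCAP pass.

#0 stroke at Sf1  (Sf1: flow source, stroke at near end)
#1 stroke at J1  (C1: C, integral causality)
#2 stroke at I1  (0-jn J1 has e-setter on 1)
#3 stroke at I2  (J1: bond 1 brought effort, rest push out)

β0 |Sf1
β1 |J1
β2 |I1
β3 |I2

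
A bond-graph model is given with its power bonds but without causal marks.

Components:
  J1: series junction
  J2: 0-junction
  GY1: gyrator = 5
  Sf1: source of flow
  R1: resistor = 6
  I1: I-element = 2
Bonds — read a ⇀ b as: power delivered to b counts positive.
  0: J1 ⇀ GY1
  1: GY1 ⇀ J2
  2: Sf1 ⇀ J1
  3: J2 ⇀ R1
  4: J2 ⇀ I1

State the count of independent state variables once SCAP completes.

b2 →Sf1  (Sf1 fixes flow; stroke at Sf1)
b0 →J1  (1-jn J1 has f-setter on 2)
b1 →J2  (GY1 both-in/both-out from 0)
b3 →R1  (J2 effort already set via bond 1)
b4 →I1  (J2: bond 1 brought effort, rest push out)

1  (I1 all integral)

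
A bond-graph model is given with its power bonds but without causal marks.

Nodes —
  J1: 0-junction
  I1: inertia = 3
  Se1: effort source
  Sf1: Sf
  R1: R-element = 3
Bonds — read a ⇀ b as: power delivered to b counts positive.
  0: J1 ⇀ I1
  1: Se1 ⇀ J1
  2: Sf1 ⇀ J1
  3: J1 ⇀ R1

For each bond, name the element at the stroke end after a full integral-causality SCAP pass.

b0 stroke→I1
b1 stroke→J1
b2 stroke→Sf1
b3 stroke→R1

bond 1 →J1  (source Se1 imposes e)
bond 2 →Sf1  (Sf1: flow source, stroke at near end)
bond 0 →I1  (J1: bond 1 brought effort, rest push out)
bond 3 →R1  (0-jn J1 has e-setter on 1)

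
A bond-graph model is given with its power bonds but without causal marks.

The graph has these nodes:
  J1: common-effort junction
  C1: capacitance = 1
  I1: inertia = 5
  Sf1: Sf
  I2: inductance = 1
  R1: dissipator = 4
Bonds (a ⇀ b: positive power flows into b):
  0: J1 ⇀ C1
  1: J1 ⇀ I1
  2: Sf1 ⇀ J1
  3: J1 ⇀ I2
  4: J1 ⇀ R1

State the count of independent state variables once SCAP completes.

3  (C1, I1, I2 all integral)

b2 stroke at Sf1  (Sf1 fixes flow; stroke at Sf1)
b0 stroke at J1  (C1 integral (e out))
b1 stroke at I1  (common-e at J1 fixed by 0)
b3 stroke at I2  (J1 effort already set via bond 0)
b4 stroke at R1  (J1 effort already set via bond 0)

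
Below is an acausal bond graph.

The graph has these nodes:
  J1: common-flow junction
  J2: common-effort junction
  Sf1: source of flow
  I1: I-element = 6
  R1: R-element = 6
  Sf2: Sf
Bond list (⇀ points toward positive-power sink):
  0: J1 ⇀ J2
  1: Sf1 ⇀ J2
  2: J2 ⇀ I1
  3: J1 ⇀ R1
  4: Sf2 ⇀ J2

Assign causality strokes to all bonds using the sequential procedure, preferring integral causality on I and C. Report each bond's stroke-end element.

β1 →Sf1  (Sf1: flow source, stroke at near end)
β4 →Sf2  (Sf2 fixes flow; stroke at Sf2)
β2 →I1  (prefer integral on I1)
β0 →J2  (only one effort-in slot at J2)
β3 →J1  (J1 flow already set via bond 0)

β0 |J2
β1 |Sf1
β2 |I1
β3 |J1
β4 |Sf2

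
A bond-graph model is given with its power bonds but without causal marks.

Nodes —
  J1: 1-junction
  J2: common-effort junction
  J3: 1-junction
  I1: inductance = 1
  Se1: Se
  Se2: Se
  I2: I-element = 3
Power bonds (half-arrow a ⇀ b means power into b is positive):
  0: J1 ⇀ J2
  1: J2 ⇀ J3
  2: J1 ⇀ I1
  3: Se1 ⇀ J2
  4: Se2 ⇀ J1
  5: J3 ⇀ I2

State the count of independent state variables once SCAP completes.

bond 3 stroke→J2  (Se1 (Se) sets effort on bond)
bond 4 stroke→J1  (source Se2 imposes e)
bond 0 stroke→J1  (common-e at J2 fixed by 3)
bond 1 stroke→J3  (J2 effort already set via bond 3)
bond 5 stroke→I2  (closing 1-jn rule on J3)
bond 2 stroke→I1  (closing 1-jn rule on J1)

2  (I1, I2 all integral)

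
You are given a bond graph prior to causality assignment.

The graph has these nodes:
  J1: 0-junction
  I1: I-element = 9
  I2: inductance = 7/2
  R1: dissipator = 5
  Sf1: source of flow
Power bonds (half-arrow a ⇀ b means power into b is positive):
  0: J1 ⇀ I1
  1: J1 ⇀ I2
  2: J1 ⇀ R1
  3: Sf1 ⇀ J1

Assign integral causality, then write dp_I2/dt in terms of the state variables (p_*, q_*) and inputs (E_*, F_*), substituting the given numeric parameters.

dp_I2/dt = 5*F_Sf1 - 5*p_I1/9 - 10*p_I2/7

b3 stroke→Sf1  (Sf1 (Sf) sets flow on bond)
b0 stroke→I1  (I1: I, integral causality)
b1 stroke→I2  (prefer integral on I2)
b2 stroke→J1  (J1: last free bond brings effort in)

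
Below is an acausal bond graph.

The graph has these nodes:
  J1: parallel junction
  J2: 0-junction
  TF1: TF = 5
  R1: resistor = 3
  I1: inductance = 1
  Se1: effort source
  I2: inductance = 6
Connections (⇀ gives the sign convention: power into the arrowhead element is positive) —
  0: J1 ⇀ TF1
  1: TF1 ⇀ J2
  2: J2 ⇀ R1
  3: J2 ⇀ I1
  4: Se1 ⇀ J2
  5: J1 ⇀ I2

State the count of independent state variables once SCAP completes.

bond 4 →J2  (Se1 fixes effort; stroke away)
bond 1 →TF1  (common-e at J2 fixed by 4)
bond 2 →R1  (J2: bond 4 brought effort, rest push out)
bond 3 →I1  (0-jn J2 has e-setter on 4)
bond 0 →J1  (through TF1, causality passes straight; one stroke at TF1)
bond 5 →I2  (J1 effort already set via bond 0)

2  (I1, I2 all integral)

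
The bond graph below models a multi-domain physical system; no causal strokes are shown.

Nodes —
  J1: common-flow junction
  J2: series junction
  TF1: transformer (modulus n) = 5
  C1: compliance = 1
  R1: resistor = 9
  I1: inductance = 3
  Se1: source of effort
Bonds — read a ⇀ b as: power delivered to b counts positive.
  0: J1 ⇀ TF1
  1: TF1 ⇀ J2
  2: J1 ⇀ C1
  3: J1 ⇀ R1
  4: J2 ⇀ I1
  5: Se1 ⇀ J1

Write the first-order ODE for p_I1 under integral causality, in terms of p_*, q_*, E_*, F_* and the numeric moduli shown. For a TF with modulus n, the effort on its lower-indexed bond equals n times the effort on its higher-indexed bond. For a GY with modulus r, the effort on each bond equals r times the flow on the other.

#5 →J1  (Se1 (Se) sets effort on bond)
#2 →J1  (C1: C, integral causality)
#4 →I1  (I1: I, integral causality)
#1 →J2  (J2 flow already set via bond 4)
#0 →TF1  (TF1: transformer flips bond 1)
#3 →J1  (J1: bond 0 brought flow, rest push out)

dp_I1/dt = E_Se1/5 - 3*p_I1/25 - q_C1/5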